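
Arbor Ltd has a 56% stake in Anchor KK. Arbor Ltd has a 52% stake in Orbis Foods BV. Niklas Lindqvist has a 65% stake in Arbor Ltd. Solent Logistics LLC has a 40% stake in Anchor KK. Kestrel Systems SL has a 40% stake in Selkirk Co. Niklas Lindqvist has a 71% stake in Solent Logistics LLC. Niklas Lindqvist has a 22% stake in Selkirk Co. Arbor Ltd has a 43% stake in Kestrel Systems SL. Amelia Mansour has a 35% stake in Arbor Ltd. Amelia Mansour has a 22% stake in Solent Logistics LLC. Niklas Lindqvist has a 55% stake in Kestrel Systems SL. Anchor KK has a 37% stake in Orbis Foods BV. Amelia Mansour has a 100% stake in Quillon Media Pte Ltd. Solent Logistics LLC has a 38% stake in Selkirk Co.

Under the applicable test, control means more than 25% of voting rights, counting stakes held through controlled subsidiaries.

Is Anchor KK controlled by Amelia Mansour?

Yes

Amelia holds 35% of Arbor, so Amelia controls Arbor.
Arbor holds 56% of Anchor, so Amelia controls Anchor.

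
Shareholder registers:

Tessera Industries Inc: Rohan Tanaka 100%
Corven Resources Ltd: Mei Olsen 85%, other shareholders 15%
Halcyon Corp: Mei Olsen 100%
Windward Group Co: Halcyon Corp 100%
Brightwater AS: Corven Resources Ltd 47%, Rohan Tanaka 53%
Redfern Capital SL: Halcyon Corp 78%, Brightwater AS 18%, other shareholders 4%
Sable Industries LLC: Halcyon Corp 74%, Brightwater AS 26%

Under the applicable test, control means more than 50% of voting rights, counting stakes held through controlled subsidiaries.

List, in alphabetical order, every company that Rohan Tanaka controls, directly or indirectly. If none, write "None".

Brightwater AS, Tessera Industries Inc

Rohan holds 100% of Tessera, so Rohan controls Tessera.
Rohan holds 53% of Brightwater, so Rohan controls Brightwater.
No other company's threshold is met.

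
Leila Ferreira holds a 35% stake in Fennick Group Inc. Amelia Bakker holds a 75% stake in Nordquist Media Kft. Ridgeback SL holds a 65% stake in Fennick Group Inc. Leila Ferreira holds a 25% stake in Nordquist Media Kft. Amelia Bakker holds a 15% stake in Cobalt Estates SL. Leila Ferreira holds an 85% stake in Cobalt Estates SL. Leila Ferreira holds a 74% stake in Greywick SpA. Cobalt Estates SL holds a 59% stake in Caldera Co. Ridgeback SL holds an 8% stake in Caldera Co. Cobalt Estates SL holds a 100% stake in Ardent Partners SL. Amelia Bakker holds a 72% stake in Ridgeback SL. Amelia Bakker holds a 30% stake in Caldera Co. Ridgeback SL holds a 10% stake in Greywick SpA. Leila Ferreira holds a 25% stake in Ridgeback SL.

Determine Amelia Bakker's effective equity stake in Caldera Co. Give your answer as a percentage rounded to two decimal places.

44.61%

Amelia reaches Caldera along 3 paths.
Via Cobalt: 15% × 59% = 8.85%.
Direct stake: 30% = 30%.
Via Ridgeback: 72% × 8% = 5.76%.
Total: 8.85% + 30% + 5.76% = 44.61%.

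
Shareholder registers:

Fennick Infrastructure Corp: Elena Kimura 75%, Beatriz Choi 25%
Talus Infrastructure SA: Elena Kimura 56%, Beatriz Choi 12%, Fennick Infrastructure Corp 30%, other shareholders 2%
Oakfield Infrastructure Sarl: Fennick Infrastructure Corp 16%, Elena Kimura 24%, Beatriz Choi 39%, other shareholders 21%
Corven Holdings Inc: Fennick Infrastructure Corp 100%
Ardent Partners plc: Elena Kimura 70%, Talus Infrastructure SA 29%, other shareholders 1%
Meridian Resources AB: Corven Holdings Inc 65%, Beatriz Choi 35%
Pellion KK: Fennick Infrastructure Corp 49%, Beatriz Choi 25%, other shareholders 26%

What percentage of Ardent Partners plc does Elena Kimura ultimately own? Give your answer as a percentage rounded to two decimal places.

Elena reaches Ardent along 3 paths.
Direct stake: 70% = 70%.
Via Talus: 56% × 29% = 16.24%.
Via Fennick → Talus: 75% × 30% × 29% = 6.525%.
Total: 70% + 16.24% + 6.525% = 92.765%.
Rounded: 92.77%.

92.77%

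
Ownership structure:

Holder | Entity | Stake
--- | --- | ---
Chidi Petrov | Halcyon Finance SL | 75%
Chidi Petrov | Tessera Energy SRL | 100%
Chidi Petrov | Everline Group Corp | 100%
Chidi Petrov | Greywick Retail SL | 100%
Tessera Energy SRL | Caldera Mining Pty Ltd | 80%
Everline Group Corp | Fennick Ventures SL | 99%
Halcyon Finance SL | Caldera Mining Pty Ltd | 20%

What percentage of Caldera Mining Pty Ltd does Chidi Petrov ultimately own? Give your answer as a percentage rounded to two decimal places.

Chidi reaches Caldera along 2 paths.
Via Halcyon: 75% × 20% = 15%.
Via Tessera: 100% × 80% = 80%.
Total: 15% + 80% = 95%.
Rounded: 95.00%.

95.00%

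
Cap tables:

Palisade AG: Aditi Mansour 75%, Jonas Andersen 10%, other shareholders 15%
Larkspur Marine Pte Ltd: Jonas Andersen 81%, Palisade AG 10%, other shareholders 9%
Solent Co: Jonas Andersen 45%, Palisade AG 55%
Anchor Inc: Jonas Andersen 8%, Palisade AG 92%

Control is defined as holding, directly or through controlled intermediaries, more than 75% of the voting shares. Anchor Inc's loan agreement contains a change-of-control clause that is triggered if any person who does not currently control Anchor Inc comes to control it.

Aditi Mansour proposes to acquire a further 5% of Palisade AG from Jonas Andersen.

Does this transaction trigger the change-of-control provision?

The purchase adds only to Aditi's holdings (Jonas's stake shrinks), so Aditi is the only person who could newly come to control Anchor.
Aditi's largest direct stake is 75% in Palisade, which does not meet the threshold, so Aditi controls no company.
Neither Aditi nor any entity Aditi controls holds any voting interest in Anchor.
So before the transaction, Aditi does not control Anchor.
After the purchase, Aditi's direct stake in Palisade rises to 75% + 5% = 80%, and Jonas's stake falls to 5%.
Aditi holds 80% of Palisade, so Aditi controls Palisade.
Palisade holds 92% of Anchor, so Aditi controls Anchor.
Aditi did not control Anchor before and does after, so the clause is triggered.

Yes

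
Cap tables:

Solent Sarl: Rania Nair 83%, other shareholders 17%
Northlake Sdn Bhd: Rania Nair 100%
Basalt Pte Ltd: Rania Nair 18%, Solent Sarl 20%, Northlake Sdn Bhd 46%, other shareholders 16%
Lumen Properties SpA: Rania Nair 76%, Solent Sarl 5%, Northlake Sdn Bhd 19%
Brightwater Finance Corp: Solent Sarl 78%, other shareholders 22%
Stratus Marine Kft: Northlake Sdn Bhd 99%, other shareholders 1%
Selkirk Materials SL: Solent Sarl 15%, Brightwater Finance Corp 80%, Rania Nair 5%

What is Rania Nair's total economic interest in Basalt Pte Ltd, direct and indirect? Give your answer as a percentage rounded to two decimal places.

Rania reaches Basalt along 3 paths.
Direct stake: 18% = 18%.
Via Solent: 83% × 20% = 16.6%.
Via Northlake: 100% × 46% = 46%.
Total: 18% + 16.6% + 46% = 80.6%.
Rounded: 80.60%.

80.60%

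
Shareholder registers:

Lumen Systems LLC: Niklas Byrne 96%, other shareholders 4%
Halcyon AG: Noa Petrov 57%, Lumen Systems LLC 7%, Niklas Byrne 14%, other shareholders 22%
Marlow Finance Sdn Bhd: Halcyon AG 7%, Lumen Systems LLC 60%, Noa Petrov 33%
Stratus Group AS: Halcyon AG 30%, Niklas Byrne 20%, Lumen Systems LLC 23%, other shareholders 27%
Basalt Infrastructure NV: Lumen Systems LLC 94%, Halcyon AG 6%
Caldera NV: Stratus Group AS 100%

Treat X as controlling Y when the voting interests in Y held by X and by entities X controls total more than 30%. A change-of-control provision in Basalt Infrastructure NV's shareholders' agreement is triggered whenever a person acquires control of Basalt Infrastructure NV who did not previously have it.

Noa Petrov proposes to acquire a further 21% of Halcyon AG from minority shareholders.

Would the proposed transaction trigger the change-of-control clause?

No

The purchase changes only Noa's holdings, so Noa is the only person who could newly come to control Basalt.
Noa holds 57% of Halcyon, so Noa controls Halcyon.
Halcyon and Noa together hold 7% + 33% = 40% of Marlow, so Noa controls Marlow.
In Basalt, Noa's side holds only 6%, not > 30%.
So before the transaction, Noa does not control Basalt.
After the purchase, Noa's direct stake in Halcyon rises to 57% + 21% = 78%.
Noa holds 78% of Halcyon, so Noa controls Halcyon.
After the transaction, Noa's side holds 6% of Basalt, not > 30%, so Noa still does not control Basalt.
No new person acquires control, so the clause is not triggered.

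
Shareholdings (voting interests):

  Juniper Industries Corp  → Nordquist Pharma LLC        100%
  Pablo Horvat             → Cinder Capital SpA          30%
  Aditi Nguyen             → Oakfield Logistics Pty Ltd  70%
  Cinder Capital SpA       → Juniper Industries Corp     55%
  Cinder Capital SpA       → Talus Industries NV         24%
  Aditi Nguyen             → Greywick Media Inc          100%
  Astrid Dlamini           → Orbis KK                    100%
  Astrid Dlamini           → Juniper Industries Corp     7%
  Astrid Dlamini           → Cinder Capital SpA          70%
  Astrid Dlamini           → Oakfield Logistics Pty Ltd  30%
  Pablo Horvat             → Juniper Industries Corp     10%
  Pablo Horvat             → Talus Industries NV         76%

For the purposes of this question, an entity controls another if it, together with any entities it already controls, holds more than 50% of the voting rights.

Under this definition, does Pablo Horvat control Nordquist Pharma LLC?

Pablo holds 76% of Talus, so Pablo controls Talus.
Neither Pablo nor any entity Pablo controls holds any voting interest in Nordquist.
So Pablo does not control Nordquist.

No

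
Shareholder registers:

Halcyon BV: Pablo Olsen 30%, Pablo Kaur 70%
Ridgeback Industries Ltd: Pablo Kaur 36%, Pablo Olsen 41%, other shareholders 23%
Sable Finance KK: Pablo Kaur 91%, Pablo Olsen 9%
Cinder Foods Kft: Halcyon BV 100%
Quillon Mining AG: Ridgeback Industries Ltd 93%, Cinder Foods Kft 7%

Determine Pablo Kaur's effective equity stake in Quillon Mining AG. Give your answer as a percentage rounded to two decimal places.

38.38%

Pablo Kaur reaches Quillon along 2 paths.
Via Ridgeback: 36% × 93% = 33.48%.
Via Halcyon → Cinder: 70% × 100% × 7% = 4.9%.
Total: 33.48% + 4.9% = 38.38%.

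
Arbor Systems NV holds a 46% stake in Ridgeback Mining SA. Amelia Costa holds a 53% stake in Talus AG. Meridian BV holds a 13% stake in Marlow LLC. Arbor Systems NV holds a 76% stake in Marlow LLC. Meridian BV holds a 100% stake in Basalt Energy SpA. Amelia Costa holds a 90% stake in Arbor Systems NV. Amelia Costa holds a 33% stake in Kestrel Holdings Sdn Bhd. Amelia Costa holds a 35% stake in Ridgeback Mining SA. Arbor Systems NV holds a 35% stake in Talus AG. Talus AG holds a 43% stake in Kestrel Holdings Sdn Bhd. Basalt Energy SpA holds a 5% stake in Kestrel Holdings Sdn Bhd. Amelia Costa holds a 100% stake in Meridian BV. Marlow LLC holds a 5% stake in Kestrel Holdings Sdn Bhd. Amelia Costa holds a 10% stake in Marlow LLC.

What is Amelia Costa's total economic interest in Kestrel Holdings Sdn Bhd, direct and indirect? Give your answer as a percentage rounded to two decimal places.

78.91%

Amelia reaches Kestrel along 7 paths.
Via Arbor → Talus: 90% × 35% × 43% = 13.545%.
Via Talus: 53% × 43% = 22.79%.
Via Meridian → Basalt: 100% × 100% × 5% = 5%.
Direct stake: 33% = 33%.
Via Arbor → Marlow: 90% × 76% × 5% = 3.42%.
Via Marlow: 10% × 5% = 0.5%.
Via Meridian → Marlow: 100% × 13% × 5% = 0.65%.
Total: 13.545% + 22.79% + 5% + 33% + 3.42% + 0.5% + 0.65% = 78.905%.
Rounded: 78.91%.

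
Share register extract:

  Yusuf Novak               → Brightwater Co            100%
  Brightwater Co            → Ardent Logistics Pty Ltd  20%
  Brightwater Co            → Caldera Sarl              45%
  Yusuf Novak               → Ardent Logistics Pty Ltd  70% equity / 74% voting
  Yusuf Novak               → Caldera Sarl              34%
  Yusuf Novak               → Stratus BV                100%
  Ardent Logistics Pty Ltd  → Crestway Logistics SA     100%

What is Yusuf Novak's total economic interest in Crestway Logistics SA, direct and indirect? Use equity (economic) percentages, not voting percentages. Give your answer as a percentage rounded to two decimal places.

Yusuf reaches Crestway along 2 paths.
Via Ardent: 70% × 100% = 70%.
Via Brightwater → Ardent: 100% × 20% × 100% = 20%.
Total: 70% + 20% = 90%.
Rounded: 90.00%.

90.00%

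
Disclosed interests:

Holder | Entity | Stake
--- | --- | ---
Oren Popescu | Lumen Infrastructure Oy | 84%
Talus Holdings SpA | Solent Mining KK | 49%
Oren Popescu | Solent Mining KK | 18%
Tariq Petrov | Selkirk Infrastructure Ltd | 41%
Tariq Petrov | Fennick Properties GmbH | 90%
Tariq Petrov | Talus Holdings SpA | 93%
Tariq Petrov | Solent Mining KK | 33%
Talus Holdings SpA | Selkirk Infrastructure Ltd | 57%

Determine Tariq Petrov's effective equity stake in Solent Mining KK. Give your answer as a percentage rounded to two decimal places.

78.57%

Tariq reaches Solent along 2 paths.
Via Talus: 93% × 49% = 45.57%.
Direct stake: 33% = 33%.
Total: 45.57% + 33% = 78.57%.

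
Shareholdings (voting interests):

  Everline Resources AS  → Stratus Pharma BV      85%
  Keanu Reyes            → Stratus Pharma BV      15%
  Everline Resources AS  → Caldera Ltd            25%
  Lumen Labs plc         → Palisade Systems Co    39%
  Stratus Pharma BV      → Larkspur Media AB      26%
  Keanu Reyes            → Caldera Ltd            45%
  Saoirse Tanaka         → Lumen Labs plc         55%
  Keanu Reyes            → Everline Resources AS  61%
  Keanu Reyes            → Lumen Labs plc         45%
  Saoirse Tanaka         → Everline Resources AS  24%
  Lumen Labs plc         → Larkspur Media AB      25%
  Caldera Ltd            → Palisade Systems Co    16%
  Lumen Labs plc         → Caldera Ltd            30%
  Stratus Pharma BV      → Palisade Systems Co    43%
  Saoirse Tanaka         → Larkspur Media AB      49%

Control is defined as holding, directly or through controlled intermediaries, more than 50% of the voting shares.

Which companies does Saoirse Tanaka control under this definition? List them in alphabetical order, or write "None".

Saoirse holds 55% of Lumen, so Saoirse controls Lumen.
Saoirse and Lumen together hold 49% + 25% = 74% of Larkspur, so Saoirse controls Larkspur.
No other company's threshold is met.

Larkspur Media AB, Lumen Labs plc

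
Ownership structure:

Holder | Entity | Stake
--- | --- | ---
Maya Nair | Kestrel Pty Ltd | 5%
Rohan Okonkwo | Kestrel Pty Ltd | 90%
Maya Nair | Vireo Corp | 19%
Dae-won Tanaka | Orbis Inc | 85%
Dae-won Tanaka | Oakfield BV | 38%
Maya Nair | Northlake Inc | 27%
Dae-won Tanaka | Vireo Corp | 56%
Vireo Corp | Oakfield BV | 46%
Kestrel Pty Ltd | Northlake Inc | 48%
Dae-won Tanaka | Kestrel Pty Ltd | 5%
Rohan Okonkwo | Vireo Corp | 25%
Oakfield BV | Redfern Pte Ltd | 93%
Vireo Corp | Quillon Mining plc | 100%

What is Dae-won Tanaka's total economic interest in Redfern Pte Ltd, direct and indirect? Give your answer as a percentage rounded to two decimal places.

59.30%

Dae-won reaches Redfern along 2 paths.
Via Vireo → Oakfield: 56% × 46% × 93% = 23.9568%.
Via Oakfield: 38% × 93% = 35.34%.
Total: 23.9568% + 35.34% = 59.2968%.
Rounded: 59.30%.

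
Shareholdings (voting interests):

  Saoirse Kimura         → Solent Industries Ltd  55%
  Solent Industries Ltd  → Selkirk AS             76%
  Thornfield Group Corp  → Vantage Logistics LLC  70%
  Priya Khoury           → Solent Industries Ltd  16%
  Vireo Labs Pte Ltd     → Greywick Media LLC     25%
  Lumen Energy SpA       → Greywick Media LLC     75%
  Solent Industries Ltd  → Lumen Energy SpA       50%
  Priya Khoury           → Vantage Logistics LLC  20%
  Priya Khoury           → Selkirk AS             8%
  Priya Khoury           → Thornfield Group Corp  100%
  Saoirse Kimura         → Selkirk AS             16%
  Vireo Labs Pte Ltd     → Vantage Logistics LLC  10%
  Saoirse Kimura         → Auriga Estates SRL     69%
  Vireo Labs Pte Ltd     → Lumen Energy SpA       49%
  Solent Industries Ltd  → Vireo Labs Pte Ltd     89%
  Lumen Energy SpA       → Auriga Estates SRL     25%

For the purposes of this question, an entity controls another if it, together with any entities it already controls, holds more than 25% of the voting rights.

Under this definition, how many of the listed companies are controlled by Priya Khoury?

Priya holds 100% of Thornfield, so Priya controls Thornfield.
Priya and Thornfield together hold 20% + 70% = 90% of Vantage, so Priya controls Vantage.
No other company's threshold is met.
Priya controls 2 companies.

2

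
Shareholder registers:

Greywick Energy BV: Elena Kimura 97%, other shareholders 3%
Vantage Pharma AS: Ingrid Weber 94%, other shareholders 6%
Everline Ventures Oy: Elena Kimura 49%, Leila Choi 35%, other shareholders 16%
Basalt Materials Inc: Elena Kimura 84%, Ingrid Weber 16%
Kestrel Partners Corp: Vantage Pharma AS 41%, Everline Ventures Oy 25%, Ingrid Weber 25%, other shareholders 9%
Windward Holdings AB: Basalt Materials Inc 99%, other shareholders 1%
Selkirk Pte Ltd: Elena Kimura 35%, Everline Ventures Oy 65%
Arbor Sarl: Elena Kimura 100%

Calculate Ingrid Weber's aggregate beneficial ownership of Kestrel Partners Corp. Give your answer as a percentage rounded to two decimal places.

63.54%

Ingrid reaches Kestrel along 2 paths.
Via Vantage: 94% × 41% = 38.54%.
Direct stake: 25% = 25%.
Total: 38.54% + 25% = 63.54%.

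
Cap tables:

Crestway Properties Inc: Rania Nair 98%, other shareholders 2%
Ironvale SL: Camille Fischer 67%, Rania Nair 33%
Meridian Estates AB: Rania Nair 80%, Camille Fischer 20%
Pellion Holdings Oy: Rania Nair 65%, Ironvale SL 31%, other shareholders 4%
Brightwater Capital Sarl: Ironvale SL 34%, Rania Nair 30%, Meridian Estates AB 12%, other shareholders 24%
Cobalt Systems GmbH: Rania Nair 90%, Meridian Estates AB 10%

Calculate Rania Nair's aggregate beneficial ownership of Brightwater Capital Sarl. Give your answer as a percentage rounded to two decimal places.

Rania reaches Brightwater along 3 paths.
Via Ironvale: 33% × 34% = 11.22%.
Direct stake: 30% = 30%.
Via Meridian: 80% × 12% = 9.6%.
Total: 11.22% + 30% + 9.6% = 50.82%.

50.82%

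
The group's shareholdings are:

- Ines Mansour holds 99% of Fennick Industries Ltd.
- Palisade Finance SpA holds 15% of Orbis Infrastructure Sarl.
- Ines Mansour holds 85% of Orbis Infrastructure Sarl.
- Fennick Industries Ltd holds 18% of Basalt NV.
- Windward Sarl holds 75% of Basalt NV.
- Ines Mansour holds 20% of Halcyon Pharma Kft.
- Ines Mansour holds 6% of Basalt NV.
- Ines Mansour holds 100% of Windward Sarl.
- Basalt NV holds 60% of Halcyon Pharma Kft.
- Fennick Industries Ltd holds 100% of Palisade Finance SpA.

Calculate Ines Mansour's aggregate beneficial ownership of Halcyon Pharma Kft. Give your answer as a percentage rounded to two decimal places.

Ines reaches Halcyon along 4 paths.
Via Basalt: 6% × 60% = 3.6%.
Via Windward → Basalt: 100% × 75% × 60% = 45%.
Via Fennick → Basalt: 99% × 18% × 60% = 10.692%.
Direct stake: 20% = 20%.
Total: 3.6% + 45% + 10.692% + 20% = 79.292%.
Rounded: 79.29%.

79.29%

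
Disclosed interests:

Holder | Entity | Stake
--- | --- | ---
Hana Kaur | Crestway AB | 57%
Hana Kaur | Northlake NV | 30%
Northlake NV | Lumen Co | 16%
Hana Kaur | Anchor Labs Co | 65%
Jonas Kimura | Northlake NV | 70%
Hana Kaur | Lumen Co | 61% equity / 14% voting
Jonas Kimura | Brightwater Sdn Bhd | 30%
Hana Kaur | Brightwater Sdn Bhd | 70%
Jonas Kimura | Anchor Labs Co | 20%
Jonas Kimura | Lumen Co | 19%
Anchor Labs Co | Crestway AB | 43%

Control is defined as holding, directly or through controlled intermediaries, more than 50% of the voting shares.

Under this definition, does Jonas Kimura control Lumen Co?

Jonas holds 70% of Northlake, so Jonas controls Northlake.
In Lumen, Jonas's side holds only 19% + 16% = 35%, not > 50%.
So Jonas does not control Lumen.

No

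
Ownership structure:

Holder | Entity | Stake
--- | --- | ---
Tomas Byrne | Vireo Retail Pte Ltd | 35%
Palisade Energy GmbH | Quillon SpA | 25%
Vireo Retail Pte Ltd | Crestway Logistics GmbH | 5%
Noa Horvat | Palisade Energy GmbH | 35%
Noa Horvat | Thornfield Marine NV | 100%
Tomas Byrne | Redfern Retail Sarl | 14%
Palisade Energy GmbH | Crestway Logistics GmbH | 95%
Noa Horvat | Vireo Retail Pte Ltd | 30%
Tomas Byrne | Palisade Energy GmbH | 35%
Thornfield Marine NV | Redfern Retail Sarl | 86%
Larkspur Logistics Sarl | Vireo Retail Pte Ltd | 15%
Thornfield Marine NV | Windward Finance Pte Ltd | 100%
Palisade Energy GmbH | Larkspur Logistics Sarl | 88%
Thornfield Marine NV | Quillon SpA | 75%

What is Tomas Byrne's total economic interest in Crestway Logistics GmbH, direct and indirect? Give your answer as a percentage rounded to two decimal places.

Tomas reaches Crestway along 3 paths.
Via Vireo: 35% × 5% = 1.75%.
Via Palisade → Larkspur → Vireo: 35% × 88% × 15% × 5% = 0.231%.
Via Palisade: 35% × 95% = 33.25%.
Total: 1.75% + 0.231% + 33.25% = 35.231%.
Rounded: 35.23%.

35.23%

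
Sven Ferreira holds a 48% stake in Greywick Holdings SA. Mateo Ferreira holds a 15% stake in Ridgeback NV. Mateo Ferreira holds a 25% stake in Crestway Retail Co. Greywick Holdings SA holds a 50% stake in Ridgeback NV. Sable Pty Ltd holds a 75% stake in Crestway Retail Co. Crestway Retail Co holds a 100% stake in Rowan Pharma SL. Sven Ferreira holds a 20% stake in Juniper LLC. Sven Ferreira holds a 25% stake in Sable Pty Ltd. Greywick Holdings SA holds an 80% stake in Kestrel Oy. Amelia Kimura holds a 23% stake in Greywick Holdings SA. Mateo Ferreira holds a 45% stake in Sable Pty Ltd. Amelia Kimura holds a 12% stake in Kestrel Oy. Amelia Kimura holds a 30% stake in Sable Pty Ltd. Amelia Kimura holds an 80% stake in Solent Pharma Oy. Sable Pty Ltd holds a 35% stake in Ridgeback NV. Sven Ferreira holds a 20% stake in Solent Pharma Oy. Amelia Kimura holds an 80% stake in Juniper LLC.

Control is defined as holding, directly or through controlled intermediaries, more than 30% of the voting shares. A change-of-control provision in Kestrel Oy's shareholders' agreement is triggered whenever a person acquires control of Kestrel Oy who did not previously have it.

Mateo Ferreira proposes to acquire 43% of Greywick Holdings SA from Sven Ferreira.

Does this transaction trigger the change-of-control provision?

Yes

The purchase adds only to Mateo's holdings (Sven's stake shrinks), so Mateo is the only person who could newly come to control Kestrel.
Mateo holds 45% of Sable, so Mateo controls Sable.
Mateo and Sable together hold 15% + 35% = 50% of Ridgeback, so Mateo controls Ridgeback.
Sable and Mateo together hold 75% + 25% = 100% of Crestway, so Mateo controls Crestway.
Crestway holds 100% of Rowan, so Mateo controls Rowan.
Neither Mateo nor any entity Mateo controls holds any voting interest in Kestrel.
So before the transaction, Mateo does not control Kestrel.
After the purchase, Mateo holds 43% of Greywick directly, and Sven's stake falls to 5%.
Mateo holds 43% of Greywick, so Mateo controls Greywick.
Greywick holds 80% of Kestrel, so Mateo controls Kestrel.
Mateo did not control Kestrel before and does after, so the clause is triggered.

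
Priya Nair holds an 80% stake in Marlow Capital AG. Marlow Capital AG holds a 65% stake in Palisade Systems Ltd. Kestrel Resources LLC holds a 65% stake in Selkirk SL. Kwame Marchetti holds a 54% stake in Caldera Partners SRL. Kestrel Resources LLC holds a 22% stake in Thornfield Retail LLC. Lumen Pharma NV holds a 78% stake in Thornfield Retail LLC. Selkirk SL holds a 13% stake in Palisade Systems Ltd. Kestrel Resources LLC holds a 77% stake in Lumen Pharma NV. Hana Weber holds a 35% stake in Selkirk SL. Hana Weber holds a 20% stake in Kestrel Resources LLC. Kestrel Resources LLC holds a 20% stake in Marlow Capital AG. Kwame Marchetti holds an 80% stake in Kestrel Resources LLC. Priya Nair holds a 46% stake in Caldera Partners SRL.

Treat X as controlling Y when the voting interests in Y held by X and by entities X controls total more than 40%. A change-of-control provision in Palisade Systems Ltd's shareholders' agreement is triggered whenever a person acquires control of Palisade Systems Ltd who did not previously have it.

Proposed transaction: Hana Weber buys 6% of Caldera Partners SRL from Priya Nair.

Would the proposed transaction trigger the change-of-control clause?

No

The purchase adds only to Hana's holdings (Priya's stake shrinks), so Hana is the only person who could newly come to control Palisade.
Hana's largest direct stake is 35% in Selkirk, which does not meet the threshold, so Hana controls no company.
Neither Hana nor any entity Hana controls holds any voting interest in Palisade.
So before the transaction, Hana does not control Palisade.
After the purchase, Hana holds 6% of Caldera directly, and Priya's stake falls to 40%.
Hana's side now holds 6% of Caldera, not > 40%, so Hana still does not control Caldera.
After the transaction, neither Hana nor any entity Hana controls holds a voting interest in Palisade, so Hana still does not control it.
No new person acquires control, so the clause is not triggered.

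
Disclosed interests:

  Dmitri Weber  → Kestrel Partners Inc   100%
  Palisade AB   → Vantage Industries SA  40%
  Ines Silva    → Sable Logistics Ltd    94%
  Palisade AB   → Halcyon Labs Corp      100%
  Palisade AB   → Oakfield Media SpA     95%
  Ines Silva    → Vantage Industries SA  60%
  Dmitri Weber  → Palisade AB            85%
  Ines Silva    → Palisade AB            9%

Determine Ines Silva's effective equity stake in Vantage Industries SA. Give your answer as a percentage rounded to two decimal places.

Ines reaches Vantage along 2 paths.
Direct stake: 60% = 60%.
Via Palisade: 9% × 40% = 3.6%.
Total: 60% + 3.6% = 63.6%.
Rounded: 63.60%.

63.60%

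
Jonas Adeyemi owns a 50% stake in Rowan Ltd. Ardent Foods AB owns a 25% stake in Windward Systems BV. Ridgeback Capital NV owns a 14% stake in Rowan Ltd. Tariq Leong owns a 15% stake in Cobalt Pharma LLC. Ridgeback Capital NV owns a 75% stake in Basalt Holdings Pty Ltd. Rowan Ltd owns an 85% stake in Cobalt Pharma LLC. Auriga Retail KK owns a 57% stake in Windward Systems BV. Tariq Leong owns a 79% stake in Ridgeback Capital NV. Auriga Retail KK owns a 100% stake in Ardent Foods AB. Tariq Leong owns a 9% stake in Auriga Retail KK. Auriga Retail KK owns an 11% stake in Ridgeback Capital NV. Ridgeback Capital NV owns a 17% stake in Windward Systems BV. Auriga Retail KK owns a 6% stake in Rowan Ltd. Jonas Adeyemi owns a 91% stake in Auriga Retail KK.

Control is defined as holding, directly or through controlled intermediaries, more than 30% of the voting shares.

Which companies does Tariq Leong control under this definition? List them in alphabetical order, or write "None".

Basalt Holdings Pty Ltd, Ridgeback Capital NV

Tariq holds 79% of Ridgeback, so Tariq controls Ridgeback.
Ridgeback holds 75% of Basalt, so Tariq controls Basalt.
No other company's threshold is met.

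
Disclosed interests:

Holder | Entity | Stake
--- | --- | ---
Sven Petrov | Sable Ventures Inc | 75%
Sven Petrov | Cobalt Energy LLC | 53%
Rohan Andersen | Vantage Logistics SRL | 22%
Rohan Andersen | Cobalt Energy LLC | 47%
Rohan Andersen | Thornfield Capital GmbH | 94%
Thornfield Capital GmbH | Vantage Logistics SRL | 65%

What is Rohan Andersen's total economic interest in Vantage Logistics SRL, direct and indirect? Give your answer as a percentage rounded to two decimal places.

Rohan reaches Vantage along 2 paths.
Via Thornfield: 94% × 65% = 61.1%.
Direct stake: 22% = 22%.
Total: 61.1% + 22% = 83.1%.
Rounded: 83.10%.

83.10%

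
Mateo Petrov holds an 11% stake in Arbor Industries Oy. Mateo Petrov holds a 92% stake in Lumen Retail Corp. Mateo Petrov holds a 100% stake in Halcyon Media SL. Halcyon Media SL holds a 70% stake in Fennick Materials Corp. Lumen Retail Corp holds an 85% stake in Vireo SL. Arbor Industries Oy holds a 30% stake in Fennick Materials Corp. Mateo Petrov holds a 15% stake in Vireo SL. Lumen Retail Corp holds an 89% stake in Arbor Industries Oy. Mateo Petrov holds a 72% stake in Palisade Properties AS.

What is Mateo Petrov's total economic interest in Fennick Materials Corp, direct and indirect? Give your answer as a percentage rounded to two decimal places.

Mateo reaches Fennick along 3 paths.
Via Lumen → Arbor: 92% × 89% × 30% = 24.564%.
Via Arbor: 11% × 30% = 3.3%.
Via Halcyon: 100% × 70% = 70%.
Total: 24.564% + 3.3% + 70% = 97.864%.
Rounded: 97.86%.

97.86%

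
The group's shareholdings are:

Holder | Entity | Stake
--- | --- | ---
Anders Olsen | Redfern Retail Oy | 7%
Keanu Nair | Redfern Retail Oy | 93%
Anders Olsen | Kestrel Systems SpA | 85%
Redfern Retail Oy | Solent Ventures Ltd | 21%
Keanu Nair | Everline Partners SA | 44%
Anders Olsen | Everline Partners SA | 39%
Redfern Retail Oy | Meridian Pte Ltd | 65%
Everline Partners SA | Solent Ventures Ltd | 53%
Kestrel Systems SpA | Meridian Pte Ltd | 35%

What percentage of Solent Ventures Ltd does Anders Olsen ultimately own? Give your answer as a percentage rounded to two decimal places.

22.14%

Anders reaches Solent along 2 paths.
Via Redfern: 7% × 21% = 1.47%.
Via Everline: 39% × 53% = 20.67%.
Total: 1.47% + 20.67% = 22.14%.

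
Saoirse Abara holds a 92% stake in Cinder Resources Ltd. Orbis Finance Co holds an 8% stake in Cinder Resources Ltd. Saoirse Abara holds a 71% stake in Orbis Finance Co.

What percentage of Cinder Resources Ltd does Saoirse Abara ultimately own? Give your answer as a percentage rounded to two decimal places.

Saoirse reaches Cinder along 2 paths.
Via Orbis: 71% × 8% = 5.68%.
Direct stake: 92% = 92%.
Total: 5.68% + 92% = 97.68%.

97.68%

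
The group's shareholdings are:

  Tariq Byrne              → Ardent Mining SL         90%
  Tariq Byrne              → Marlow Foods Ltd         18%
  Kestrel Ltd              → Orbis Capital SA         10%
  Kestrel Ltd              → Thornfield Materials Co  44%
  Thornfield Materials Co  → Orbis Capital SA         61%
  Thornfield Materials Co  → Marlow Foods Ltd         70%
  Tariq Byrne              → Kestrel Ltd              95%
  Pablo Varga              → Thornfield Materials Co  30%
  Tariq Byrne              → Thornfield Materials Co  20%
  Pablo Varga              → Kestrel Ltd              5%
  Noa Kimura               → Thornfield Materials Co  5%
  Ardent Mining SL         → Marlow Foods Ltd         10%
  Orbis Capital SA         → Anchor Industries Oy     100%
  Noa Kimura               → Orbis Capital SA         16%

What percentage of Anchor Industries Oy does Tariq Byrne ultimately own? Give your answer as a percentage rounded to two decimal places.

Tariq reaches Anchor along 3 paths.
Via Kestrel → Thornfield → Orbis: 95% × 44% × 61% × 100% = 25.498%.
Via Thornfield → Orbis: 20% × 61% × 100% = 12.2%.
Via Kestrel → Orbis: 95% × 10% × 100% = 9.5%.
Total: 25.498% + 12.2% + 9.5% = 47.198%.
Rounded: 47.20%.

47.20%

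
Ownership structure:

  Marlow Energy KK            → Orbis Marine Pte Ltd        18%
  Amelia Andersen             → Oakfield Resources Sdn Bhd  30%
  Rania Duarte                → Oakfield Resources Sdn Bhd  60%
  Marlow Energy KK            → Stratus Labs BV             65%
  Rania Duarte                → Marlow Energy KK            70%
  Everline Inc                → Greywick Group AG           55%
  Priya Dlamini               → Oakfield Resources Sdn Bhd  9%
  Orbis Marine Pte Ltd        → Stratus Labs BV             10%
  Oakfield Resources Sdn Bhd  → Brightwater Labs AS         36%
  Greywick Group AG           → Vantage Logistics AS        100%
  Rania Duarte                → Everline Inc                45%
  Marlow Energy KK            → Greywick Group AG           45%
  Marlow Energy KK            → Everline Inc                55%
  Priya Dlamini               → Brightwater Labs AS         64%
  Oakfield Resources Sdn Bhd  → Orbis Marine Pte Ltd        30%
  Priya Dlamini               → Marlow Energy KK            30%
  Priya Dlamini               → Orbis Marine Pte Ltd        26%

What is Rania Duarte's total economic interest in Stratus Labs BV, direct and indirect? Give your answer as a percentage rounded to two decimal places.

Rania reaches Stratus along 3 paths.
Via Marlow: 70% × 65% = 45.5%.
Via Oakfield → Orbis: 60% × 30% × 10% = 1.8%.
Via Marlow → Orbis: 70% × 18% × 10% = 1.26%.
Total: 45.5% + 1.8% + 1.26% = 48.56%.

48.56%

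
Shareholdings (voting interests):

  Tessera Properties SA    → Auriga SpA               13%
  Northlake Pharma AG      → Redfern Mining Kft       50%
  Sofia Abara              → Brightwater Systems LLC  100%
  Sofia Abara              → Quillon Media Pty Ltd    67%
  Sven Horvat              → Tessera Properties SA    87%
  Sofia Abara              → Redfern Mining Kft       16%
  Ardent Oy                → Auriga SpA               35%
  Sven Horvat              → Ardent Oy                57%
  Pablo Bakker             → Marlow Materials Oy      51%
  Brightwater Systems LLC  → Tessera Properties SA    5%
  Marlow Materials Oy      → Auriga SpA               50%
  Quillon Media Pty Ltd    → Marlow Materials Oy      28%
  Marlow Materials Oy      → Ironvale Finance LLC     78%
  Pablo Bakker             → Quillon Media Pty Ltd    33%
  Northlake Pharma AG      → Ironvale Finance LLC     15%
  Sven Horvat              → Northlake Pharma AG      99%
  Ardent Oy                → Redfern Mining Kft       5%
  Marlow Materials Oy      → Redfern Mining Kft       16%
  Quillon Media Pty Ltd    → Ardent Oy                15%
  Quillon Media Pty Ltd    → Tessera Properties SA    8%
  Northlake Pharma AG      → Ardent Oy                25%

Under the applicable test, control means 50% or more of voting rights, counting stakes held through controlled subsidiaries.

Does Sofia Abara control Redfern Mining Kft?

Sofia holds 67% of Quillon, so Sofia controls Quillon.
Sofia holds 100% of Brightwater, so Sofia controls Brightwater.
In Redfern, Sofia's side holds only 16%, not ≥ 50%.
So Sofia does not control Redfern.

No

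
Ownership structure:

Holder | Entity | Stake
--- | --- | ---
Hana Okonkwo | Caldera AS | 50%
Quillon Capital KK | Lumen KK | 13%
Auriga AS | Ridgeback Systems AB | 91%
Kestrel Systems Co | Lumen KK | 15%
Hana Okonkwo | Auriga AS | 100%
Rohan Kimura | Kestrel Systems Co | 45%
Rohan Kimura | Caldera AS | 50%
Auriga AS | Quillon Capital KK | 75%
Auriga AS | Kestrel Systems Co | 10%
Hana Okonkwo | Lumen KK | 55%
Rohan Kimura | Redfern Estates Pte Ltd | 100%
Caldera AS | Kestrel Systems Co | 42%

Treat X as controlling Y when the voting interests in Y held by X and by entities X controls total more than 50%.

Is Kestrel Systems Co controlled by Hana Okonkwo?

Hana holds 100% of Auriga, so Hana controls Auriga.
Auriga holds 91% of Ridgeback, so Hana controls Ridgeback.
Auriga holds 75% of Quillon, so Hana controls Quillon.
Quillon and Hana together hold 13% + 55% = 68% of Lumen, so Hana controls Lumen.
In Kestrel, Hana's side holds only 10%, not > 50%.
So Hana does not control Kestrel.

No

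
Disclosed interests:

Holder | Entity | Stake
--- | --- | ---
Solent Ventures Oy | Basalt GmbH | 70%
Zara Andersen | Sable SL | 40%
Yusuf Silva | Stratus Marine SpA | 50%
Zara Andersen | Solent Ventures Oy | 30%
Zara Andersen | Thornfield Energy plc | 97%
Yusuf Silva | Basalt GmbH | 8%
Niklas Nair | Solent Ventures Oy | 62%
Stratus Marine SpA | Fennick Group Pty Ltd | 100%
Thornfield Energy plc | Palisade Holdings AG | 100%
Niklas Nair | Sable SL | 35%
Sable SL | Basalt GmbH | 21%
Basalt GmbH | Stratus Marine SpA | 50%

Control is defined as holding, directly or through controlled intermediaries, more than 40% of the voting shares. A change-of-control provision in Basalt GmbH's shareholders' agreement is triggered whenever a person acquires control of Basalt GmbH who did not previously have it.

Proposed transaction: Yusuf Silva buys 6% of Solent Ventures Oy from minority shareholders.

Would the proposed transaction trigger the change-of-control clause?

The purchase changes only Yusuf's holdings, so Yusuf is the only person who could newly come to control Basalt.
Yusuf holds 50% of Stratus, so Yusuf controls Stratus.
Stratus holds 100% of Fennick, so Yusuf controls Fennick.
In Basalt, Yusuf's side holds only 8%, not > 40%.
So before the transaction, Yusuf does not control Basalt.
After the purchase, Yusuf holds 6% of Solent directly.
Yusuf's side now holds 6% of Solent, not > 40%, so Yusuf still does not control Solent.
After the transaction, Yusuf's side holds 8% of Basalt, not > 40%, so Yusuf still does not control Basalt.
No new person acquires control, so the clause is not triggered.

No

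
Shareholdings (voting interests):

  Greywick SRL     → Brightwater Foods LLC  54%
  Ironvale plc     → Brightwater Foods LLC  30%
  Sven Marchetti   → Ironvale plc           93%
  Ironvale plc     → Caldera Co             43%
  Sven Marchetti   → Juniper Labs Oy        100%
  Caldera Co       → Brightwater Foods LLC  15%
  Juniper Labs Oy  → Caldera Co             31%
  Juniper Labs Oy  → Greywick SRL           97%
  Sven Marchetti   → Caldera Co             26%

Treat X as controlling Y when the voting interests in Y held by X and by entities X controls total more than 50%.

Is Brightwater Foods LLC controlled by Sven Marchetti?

Sven holds 93% of Ironvale, so Sven controls Ironvale.
Sven holds 100% of Juniper, so Sven controls Juniper.
Sven and Juniper and Ironvale together hold 26% + 31% + 43% = 100% of Caldera, so Sven controls Caldera.
Juniper holds 97% of Greywick, so Sven controls Greywick.
Greywick and Caldera and Ironvale together hold 54% + 15% + 30% = 99% of Brightwater, so Sven controls Brightwater.

Yes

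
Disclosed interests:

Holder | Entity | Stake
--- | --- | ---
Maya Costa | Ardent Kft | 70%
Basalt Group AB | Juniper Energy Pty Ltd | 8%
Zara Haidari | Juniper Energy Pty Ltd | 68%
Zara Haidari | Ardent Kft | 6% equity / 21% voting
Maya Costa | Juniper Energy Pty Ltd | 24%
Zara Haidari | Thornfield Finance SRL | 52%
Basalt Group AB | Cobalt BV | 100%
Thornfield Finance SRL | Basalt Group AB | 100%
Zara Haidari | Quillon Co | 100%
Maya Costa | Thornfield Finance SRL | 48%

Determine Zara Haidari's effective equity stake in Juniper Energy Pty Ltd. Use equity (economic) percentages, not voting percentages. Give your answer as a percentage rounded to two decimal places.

Zara reaches Juniper along 2 paths.
Via Thornfield → Basalt: 52% × 100% × 8% = 4.16%.
Direct stake: 68% = 68%.
Total: 4.16% + 68% = 72.16%.

72.16%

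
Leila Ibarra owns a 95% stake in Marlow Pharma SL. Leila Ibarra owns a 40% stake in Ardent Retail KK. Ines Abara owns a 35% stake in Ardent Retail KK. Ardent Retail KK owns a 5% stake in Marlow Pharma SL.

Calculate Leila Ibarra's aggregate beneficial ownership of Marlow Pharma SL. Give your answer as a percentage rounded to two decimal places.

97.00%

Leila reaches Marlow along 2 paths.
Direct stake: 95% = 95%.
Via Ardent: 40% × 5% = 2%.
Total: 95% + 2% = 97%.
Rounded: 97.00%.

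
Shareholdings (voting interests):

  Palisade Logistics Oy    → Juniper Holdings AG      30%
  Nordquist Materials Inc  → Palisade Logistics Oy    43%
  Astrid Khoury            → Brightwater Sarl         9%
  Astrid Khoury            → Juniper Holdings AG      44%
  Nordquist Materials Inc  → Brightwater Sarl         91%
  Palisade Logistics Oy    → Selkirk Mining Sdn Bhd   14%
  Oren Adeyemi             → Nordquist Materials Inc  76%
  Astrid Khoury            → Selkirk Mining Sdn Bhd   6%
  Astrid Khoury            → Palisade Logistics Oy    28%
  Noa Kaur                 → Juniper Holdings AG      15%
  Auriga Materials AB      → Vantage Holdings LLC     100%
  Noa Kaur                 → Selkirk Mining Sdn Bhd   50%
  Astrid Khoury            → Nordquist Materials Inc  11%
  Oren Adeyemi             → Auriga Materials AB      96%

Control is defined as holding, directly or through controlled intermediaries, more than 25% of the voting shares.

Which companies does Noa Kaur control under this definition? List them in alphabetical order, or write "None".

Selkirk Mining Sdn Bhd

Noa holds 50% of Selkirk, so Noa controls Selkirk.
No other company's threshold is met.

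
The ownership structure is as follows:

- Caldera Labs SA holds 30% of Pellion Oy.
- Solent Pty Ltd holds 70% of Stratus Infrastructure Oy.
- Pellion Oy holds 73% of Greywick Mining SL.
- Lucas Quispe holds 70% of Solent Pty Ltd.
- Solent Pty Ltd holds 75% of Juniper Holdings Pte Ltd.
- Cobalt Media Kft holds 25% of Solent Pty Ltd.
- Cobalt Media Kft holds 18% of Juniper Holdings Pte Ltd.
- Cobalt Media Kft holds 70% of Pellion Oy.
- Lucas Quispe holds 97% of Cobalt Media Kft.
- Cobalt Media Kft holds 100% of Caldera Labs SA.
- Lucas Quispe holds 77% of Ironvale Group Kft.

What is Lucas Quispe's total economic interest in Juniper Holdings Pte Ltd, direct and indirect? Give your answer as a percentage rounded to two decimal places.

Lucas reaches Juniper along 3 paths.
Via Solent: 70% × 75% = 52.5%.
Via Cobalt → Solent: 97% × 25% × 75% = 18.1875%.
Via Cobalt: 97% × 18% = 17.46%.
Total: 52.5% + 18.1875% + 17.46% = 88.1475%.
Rounded: 88.15%.

88.15%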